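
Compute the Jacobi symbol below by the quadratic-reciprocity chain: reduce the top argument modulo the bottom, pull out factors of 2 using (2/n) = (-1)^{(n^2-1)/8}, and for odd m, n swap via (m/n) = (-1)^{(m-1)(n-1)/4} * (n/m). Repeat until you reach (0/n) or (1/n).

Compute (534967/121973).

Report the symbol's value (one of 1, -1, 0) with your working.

1

(534967/121973): 534967 mod 121973 = 47075, so (534967/121973) = (47075/121973)
flip (47075/121973) -> (121973/47075): both odd, 47075 mod 4 = 3, 121973 mod 4 = 1, so the flip contributes +1; sign now +1
(121973/47075): 121973 mod 47075 = 27823, so (121973/47075) = (27823/47075)
flip (27823/47075) -> (47075/27823): both odd, 27823 mod 4 = 3, 47075 mod 4 = 3, so the flip contributes -1; sign now -1
(47075/27823): 47075 mod 27823 = 19252, so (47075/27823) = (19252/27823)
factor out 2^2: 19252 = 2^2·4813; with 27823 mod 8 = 7, (2/27823) = +1; sign now -1; continue with (4813/27823)
flip (4813/27823) -> (27823/4813): both odd, 4813 mod 4 = 1, 27823 mod 4 = 3, so the flip contributes +1; sign now -1
(27823/4813): 27823 mod 4813 = 3758, so (27823/4813) = (3758/4813)
factor out 2^1: 3758 = 2^1·1879; with 4813 mod 8 = 5, (2/4813) = -1; sign now +1; continue with (1879/4813)
flip (1879/4813) -> (4813/1879): both odd, 1879 mod 4 = 3, 4813 mod 4 = 1, so the flip contributes +1; sign now +1
(4813/1879): 4813 mod 1879 = 1055, so (4813/1879) = (1055/1879)
flip (1055/1879) -> (1879/1055): both odd, 1055 mod 4 = 3, 1879 mod 4 = 3, so the flip contributes -1; sign now -1
(1879/1055): 1879 mod 1055 = 824, so (1879/1055) = (824/1055)
factor out 2^3: 824 = 2^3·103; with 1055 mod 8 = 7, (2/1055) = +1; sign now -1; continue with (103/1055)
flip (103/1055) -> (1055/103): both odd, 103 mod 4 = 3, 1055 mod 4 = 3, so the flip contributes -1; sign now +1
(1055/103): 1055 mod 103 = 25, so (1055/103) = (25/103)
flip (25/103) -> (103/25): both odd, 25 mod 4 = 1, 103 mod 4 = 3, so the flip contributes +1; sign now +1
(103/25): 103 mod 25 = 3, so (103/25) = (3/25)
flip (3/25) -> (25/3): both odd, 3 mod 4 = 3, 25 mod 4 = 1, so the flip contributes +1; sign now +1
(25/3): 25 mod 3 = 1, so (25/3) = (1/3)
reached (1/3) = 1, so the symbol is +1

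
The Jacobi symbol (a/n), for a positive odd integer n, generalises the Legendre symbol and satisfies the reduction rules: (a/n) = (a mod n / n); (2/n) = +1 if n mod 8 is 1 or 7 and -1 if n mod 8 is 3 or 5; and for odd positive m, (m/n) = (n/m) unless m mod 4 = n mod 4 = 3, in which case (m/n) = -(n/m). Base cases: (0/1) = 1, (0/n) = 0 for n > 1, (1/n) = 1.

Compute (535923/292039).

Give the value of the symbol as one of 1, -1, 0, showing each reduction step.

-1

(535923/292039) = (243884/292039)   [reduce mod 292039]
243884 = 2^2·60971; (2/292039) = +1 since 292039 mod 8 = 7, so (243884/292039) = (+1)^2·(60971/292039); sign now +1
reciprocity: (60971/292039) = -1·(292039/60971) since 60971 mod 4 = 3, 292039 mod 4 = 3; sign now -1
(292039/60971) = (48155/60971)   [reduce mod 60971]
reciprocity: (48155/60971) = -1·(60971/48155) since 48155 mod 4 = 3, 60971 mod 4 = 3; sign now +1
(60971/48155) = (12816/48155)   [reduce mod 48155]
12816 = 2^4·801; (2/48155) = -1 since 48155 mod 8 = 3, so (12816/48155) = (-1)^4·(801/48155); sign now +1
reciprocity: (801/48155) = +1·(48155/801) since 801 mod 4 = 1, 48155 mod 4 = 3; sign now +1
(48155/801) = (95/801)   [reduce mod 801]
reciprocity: (95/801) = +1·(801/95) since 95 mod 4 = 3, 801 mod 4 = 1; sign now +1
(801/95) = (41/95)   [reduce mod 95]
reciprocity: (41/95) = +1·(95/41) since 41 mod 4 = 1, 95 mod 4 = 3; sign now +1
(95/41) = (13/41)   [reduce mod 41]
reciprocity: (13/41) = +1·(41/13) since 13 mod 4 = 1, 41 mod 4 = 1; sign now +1
(41/13) = (2/13)   [reduce mod 13]
2 = 2^1·1; (2/13) = -1 since 13 mod 8 = 5, so (2/13) = (-1)^1·(1/13); sign now -1
(1/13) = 1; final value = sign = -1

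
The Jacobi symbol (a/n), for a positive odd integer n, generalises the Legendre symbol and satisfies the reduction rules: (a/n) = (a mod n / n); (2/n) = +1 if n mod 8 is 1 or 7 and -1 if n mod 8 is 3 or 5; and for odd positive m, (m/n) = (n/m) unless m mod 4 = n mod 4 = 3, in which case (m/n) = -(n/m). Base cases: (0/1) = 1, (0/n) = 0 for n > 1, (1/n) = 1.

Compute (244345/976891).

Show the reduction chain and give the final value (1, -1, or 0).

flip (244345/976891) -> (976891/244345): both odd, 244345 mod 4 = 1, 976891 mod 4 = 3, so the flip contributes +1; sign now +1
(976891/244345): 976891 mod 244345 = 243856, so (976891/244345) = (243856/244345)
factor out 2^4: 243856 = 2^4·15241; with 244345 mod 8 = 1, (2/244345) = +1; sign now +1; continue with (15241/244345)
flip (15241/244345) -> (244345/15241): both odd, 15241 mod 4 = 1, 244345 mod 4 = 1, so the flip contributes +1; sign now +1
(244345/15241): 244345 mod 15241 = 489, so (244345/15241) = (489/15241)
flip (489/15241) -> (15241/489): both odd, 489 mod 4 = 1, 15241 mod 4 = 1, so the flip contributes +1; sign now +1
(15241/489): 15241 mod 489 = 82, so (15241/489) = (82/489)
factor out 2^1: 82 = 2^1·41; with 489 mod 8 = 1, (2/489) = +1; sign now +1; continue with (41/489)
flip (41/489) -> (489/41): both odd, 41 mod 4 = 1, 489 mod 4 = 1, so the flip contributes +1; sign now +1
(489/41): 489 mod 41 = 38, so (489/41) = (38/41)
factor out 2^1: 38 = 2^1·19; with 41 mod 8 = 1, (2/41) = +1; sign now +1; continue with (19/41)
flip (19/41) -> (41/19): both odd, 19 mod 4 = 3, 41 mod 4 = 1, so the flip contributes +1; sign now +1
(41/19): 41 mod 19 = 3, so (41/19) = (3/19)
flip (3/19) -> (19/3): both odd, 3 mod 4 = 3, 19 mod 4 = 3, so the flip contributes -1; sign now -1
(19/3): 19 mod 3 = 1, so (19/3) = (1/3)
reached (1/3) = 1, so the symbol is -1

-1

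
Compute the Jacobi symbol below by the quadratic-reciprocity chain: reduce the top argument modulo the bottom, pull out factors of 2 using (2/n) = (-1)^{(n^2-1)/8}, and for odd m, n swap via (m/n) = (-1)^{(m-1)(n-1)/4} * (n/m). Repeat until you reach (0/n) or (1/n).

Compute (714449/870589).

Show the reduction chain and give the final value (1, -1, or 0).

-1

flip (714449/870589) -> (870589/714449): both odd, 714449 mod 4 = 1, 870589 mod 4 = 1, so the flip contributes +1; sign now +1
(870589/714449): 870589 mod 714449 = 156140, so (870589/714449) = (156140/714449)
factor out 2^2: 156140 = 2^2·39035; with 714449 mod 8 = 1, (2/714449) = +1; sign now +1; continue with (39035/714449)
flip (39035/714449) -> (714449/39035): both odd, 39035 mod 4 = 3, 714449 mod 4 = 1, so the flip contributes +1; sign now +1
(714449/39035): 714449 mod 39035 = 11819, so (714449/39035) = (11819/39035)
flip (11819/39035) -> (39035/11819): both odd, 11819 mod 4 = 3, 39035 mod 4 = 3, so the flip contributes -1; sign now -1
(39035/11819): 39035 mod 11819 = 3578, so (39035/11819) = (3578/11819)
factor out 2^1: 3578 = 2^1·1789; with 11819 mod 8 = 3, (2/11819) = -1; sign now +1; continue with (1789/11819)
flip (1789/11819) -> (11819/1789): both odd, 1789 mod 4 = 1, 11819 mod 4 = 3, so the flip contributes +1; sign now +1
(11819/1789): 11819 mod 1789 = 1085, so (11819/1789) = (1085/1789)
flip (1085/1789) -> (1789/1085): both odd, 1085 mod 4 = 1, 1789 mod 4 = 1, so the flip contributes +1; sign now +1
(1789/1085): 1789 mod 1085 = 704, so (1789/1085) = (704/1085)
factor out 2^6: 704 = 2^6·11; with 1085 mod 8 = 5, (2/1085) = -1; sign now +1; continue with (11/1085)
flip (11/1085) -> (1085/11): both odd, 11 mod 4 = 3, 1085 mod 4 = 1, so the flip contributes +1; sign now +1
(1085/11): 1085 mod 11 = 7, so (1085/11) = (7/11)
flip (7/11) -> (11/7): both odd, 7 mod 4 = 3, 11 mod 4 = 3, so the flip contributes -1; sign now -1
(11/7): 11 mod 7 = 4, so (11/7) = (4/7)
factor out 2^2: 4 = 2^2·1; with 7 mod 8 = 7, (2/7) = +1; sign now -1; continue with (1/7)
reached (1/7) = 1, so the symbol is -1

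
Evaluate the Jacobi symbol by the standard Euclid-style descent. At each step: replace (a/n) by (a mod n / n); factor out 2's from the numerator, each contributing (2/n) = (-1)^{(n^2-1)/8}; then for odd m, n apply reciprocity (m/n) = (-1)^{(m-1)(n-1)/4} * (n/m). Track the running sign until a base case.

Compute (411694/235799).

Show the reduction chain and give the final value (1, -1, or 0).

1

(411694/235799) = (175895/235799)   [reduce mod 235799]
reciprocity: (175895/235799) = -1·(235799/175895) since 175895 mod 4 = 3, 235799 mod 4 = 3; sign now -1
(235799/175895) = (59904/175895)   [reduce mod 175895]
59904 = 2^9·117; (2/175895) = +1 since 175895 mod 8 = 7, so (59904/175895) = (+1)^9·(117/175895); sign now -1
reciprocity: (117/175895) = +1·(175895/117) since 117 mod 4 = 1, 175895 mod 4 = 3; sign now -1
(175895/117) = (44/117)   [reduce mod 117]
44 = 2^2·11; (2/117) = -1 since 117 mod 8 = 5, so (44/117) = (-1)^2·(11/117); sign now -1
reciprocity: (11/117) = +1·(117/11) since 11 mod 4 = 3, 117 mod 4 = 1; sign now -1
(117/11) = (7/11)   [reduce mod 11]
reciprocity: (7/11) = -1·(11/7) since 7 mod 4 = 3, 11 mod 4 = 3; sign now +1
(11/7) = (4/7)   [reduce mod 7]
4 = 2^2·1; (2/7) = +1 since 7 mod 8 = 7, so (4/7) = (+1)^2·(1/7); sign now +1
(1/7) = 1; final value = sign = +1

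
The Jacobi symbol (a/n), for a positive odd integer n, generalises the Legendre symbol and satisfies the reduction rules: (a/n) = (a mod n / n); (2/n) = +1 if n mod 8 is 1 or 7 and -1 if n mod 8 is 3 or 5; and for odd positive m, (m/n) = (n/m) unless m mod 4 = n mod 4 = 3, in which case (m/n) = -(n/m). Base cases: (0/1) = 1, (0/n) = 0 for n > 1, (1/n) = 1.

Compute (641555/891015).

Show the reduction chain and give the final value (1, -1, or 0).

0

reciprocity: (641555/891015) = -1·(891015/641555) since 641555 mod 4 = 3, 891015 mod 4 = 3; sign now -1
(891015/641555) = (249460/641555)   [reduce mod 641555]
249460 = 2^2·62365; (2/641555) = -1 since 641555 mod 8 = 3, so (249460/641555) = (-1)^2·(62365/641555); sign now -1
reciprocity: (62365/641555) = +1·(641555/62365) since 62365 mod 4 = 1, 641555 mod 4 = 3; sign now -1
(641555/62365) = (17905/62365)   [reduce mod 62365]
reciprocity: (17905/62365) = +1·(62365/17905) since 17905 mod 4 = 1, 62365 mod 4 = 1; sign now -1
(62365/17905) = (8650/17905)   [reduce mod 17905]
8650 = 2^1·4325; (2/17905) = +1 since 17905 mod 8 = 1, so (8650/17905) = (+1)^1·(4325/17905); sign now -1
reciprocity: (4325/17905) = +1·(17905/4325) since 4325 mod 4 = 1, 17905 mod 4 = 1; sign now -1
(17905/4325) = (605/4325)   [reduce mod 4325]
reciprocity: (605/4325) = +1·(4325/605) since 605 mod 4 = 1, 4325 mod 4 = 1; sign now -1
(4325/605) = (90/605)   [reduce mod 605]
90 = 2^1·45; (2/605) = -1 since 605 mod 8 = 5, so (90/605) = (-1)^1·(45/605); sign now +1
reciprocity: (45/605) = +1·(605/45) since 45 mod 4 = 1, 605 mod 4 = 1; sign now +1
(605/45) = (20/45)   [reduce mod 45]
20 = 2^2·5; (2/45) = -1 since 45 mod 8 = 5, so (20/45) = (-1)^2·(5/45); sign now +1
reciprocity: (5/45) = +1·(45/5) since 5 mod 4 = 1, 45 mod 4 = 1; sign now +1
(45/5) = (0/5)   [reduce mod 5]
(0/5) = 0   [gcd(a, n) > 1]; final value = 0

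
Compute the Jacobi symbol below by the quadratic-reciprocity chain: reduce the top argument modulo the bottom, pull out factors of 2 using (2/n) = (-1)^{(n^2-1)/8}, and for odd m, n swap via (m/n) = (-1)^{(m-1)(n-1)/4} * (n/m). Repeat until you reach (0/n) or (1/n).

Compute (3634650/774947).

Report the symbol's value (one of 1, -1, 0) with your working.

(3634650/774947) = (534862/774947)   [reduce mod 774947]
534862 = 2^1·267431; (2/774947) = -1 since 774947 mod 8 = 3, so (534862/774947) = (-1)^1·(267431/774947); sign now -1
reciprocity: (267431/774947) = -1·(774947/267431) since 267431 mod 4 = 3, 774947 mod 4 = 3; sign now +1
(774947/267431) = (240085/267431)   [reduce mod 267431]
reciprocity: (240085/267431) = +1·(267431/240085) since 240085 mod 4 = 1, 267431 mod 4 = 3; sign now +1
(267431/240085) = (27346/240085)   [reduce mod 240085]
27346 = 2^1·13673; (2/240085) = -1 since 240085 mod 8 = 5, so (27346/240085) = (-1)^1·(13673/240085); sign now -1
reciprocity: (13673/240085) = +1·(240085/13673) since 13673 mod 4 = 1, 240085 mod 4 = 1; sign now -1
(240085/13673) = (7644/13673)   [reduce mod 13673]
7644 = 2^2·1911; (2/13673) = +1 since 13673 mod 8 = 1, so (7644/13673) = (+1)^2·(1911/13673); sign now -1
reciprocity: (1911/13673) = +1·(13673/1911) since 1911 mod 4 = 3, 13673 mod 4 = 1; sign now -1
(13673/1911) = (296/1911)   [reduce mod 1911]
296 = 2^3·37; (2/1911) = +1 since 1911 mod 8 = 7, so (296/1911) = (+1)^3·(37/1911); sign now -1
reciprocity: (37/1911) = +1·(1911/37) since 37 mod 4 = 1, 1911 mod 4 = 3; sign now -1
(1911/37) = (24/37)   [reduce mod 37]
24 = 2^3·3; (2/37) = -1 since 37 mod 8 = 5, so (24/37) = (-1)^3·(3/37); sign now +1
reciprocity: (3/37) = +1·(37/3) since 3 mod 4 = 3, 37 mod 4 = 1; sign now +1
(37/3) = (1/3)   [reduce mod 3]
(1/3) = 1; final value = sign = +1

1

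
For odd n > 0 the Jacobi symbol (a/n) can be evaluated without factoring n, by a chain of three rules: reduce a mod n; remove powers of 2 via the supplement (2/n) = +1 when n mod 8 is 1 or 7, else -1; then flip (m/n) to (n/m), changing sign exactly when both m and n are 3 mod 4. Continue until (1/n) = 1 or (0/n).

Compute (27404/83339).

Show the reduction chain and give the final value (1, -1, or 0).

-1

27404 = 2^2·6851; (2/83339) = -1 since 83339 mod 8 = 3, so (27404/83339) = (-1)^2·(6851/83339); sign now +1
reciprocity: (6851/83339) = -1·(83339/6851) since 6851 mod 4 = 3, 83339 mod 4 = 3; sign now -1
(83339/6851) = (1127/6851)   [reduce mod 6851]
reciprocity: (1127/6851) = -1·(6851/1127) since 1127 mod 4 = 3, 6851 mod 4 = 3; sign now +1
(6851/1127) = (89/1127)   [reduce mod 1127]
reciprocity: (89/1127) = +1·(1127/89) since 89 mod 4 = 1, 1127 mod 4 = 3; sign now +1
(1127/89) = (59/89)   [reduce mod 89]
reciprocity: (59/89) = +1·(89/59) since 59 mod 4 = 3, 89 mod 4 = 1; sign now +1
(89/59) = (30/59)   [reduce mod 59]
30 = 2^1·15; (2/59) = -1 since 59 mod 8 = 3, so (30/59) = (-1)^1·(15/59); sign now -1
reciprocity: (15/59) = -1·(59/15) since 15 mod 4 = 3, 59 mod 4 = 3; sign now +1
(59/15) = (14/15)   [reduce mod 15]
14 = 2^1·7; (2/15) = +1 since 15 mod 8 = 7, so (14/15) = (+1)^1·(7/15); sign now +1
reciprocity: (7/15) = -1·(15/7) since 7 mod 4 = 3, 15 mod 4 = 3; sign now -1
(15/7) = (1/7)   [reduce mod 7]
(1/7) = 1; final value = sign = -1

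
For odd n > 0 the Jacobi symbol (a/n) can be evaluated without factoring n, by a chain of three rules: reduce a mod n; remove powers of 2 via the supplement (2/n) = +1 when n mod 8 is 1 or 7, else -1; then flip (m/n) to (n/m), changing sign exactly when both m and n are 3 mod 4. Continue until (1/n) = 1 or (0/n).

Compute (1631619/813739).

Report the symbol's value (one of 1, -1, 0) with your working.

(1631619/813739): 1631619 mod 813739 = 4141, so (1631619/813739) = (4141/813739)
flip (4141/813739) -> (813739/4141): both odd, 4141 mod 4 = 1, 813739 mod 4 = 3, so the flip contributes +1; sign now +1
(813739/4141): 813739 mod 4141 = 2103, so (813739/4141) = (2103/4141)
flip (2103/4141) -> (4141/2103): both odd, 2103 mod 4 = 3, 4141 mod 4 = 1, so the flip contributes +1; sign now +1
(4141/2103): 4141 mod 2103 = 2038, so (4141/2103) = (2038/2103)
factor out 2^1: 2038 = 2^1·1019; with 2103 mod 8 = 7, (2/2103) = +1; sign now +1; continue with (1019/2103)
flip (1019/2103) -> (2103/1019): both odd, 1019 mod 4 = 3, 2103 mod 4 = 3, so the flip contributes -1; sign now -1
(2103/1019): 2103 mod 1019 = 65, so (2103/1019) = (65/1019)
flip (65/1019) -> (1019/65): both odd, 65 mod 4 = 1, 1019 mod 4 = 3, so the flip contributes +1; sign now -1
(1019/65): 1019 mod 65 = 44, so (1019/65) = (44/65)
factor out 2^2: 44 = 2^2·11; with 65 mod 8 = 1, (2/65) = +1; sign now -1; continue with (11/65)
flip (11/65) -> (65/11): both odd, 11 mod 4 = 3, 65 mod 4 = 1, so the flip contributes +1; sign now -1
(65/11): 65 mod 11 = 10, so (65/11) = (10/11)
factor out 2^1: 10 = 2^1·5; with 11 mod 8 = 3, (2/11) = -1; sign now +1; continue with (5/11)
flip (5/11) -> (11/5): both odd, 5 mod 4 = 1, 11 mod 4 = 3, so the flip contributes +1; sign now +1
(11/5): 11 mod 5 = 1, so (11/5) = (1/5)
reached (1/5) = 1, so the symbol is +1

1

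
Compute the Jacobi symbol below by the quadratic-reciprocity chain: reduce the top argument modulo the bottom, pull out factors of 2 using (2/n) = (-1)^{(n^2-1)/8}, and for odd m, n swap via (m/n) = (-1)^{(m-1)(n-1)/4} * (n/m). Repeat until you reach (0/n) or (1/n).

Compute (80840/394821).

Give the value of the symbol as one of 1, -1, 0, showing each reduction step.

-1

80840 = 2^3·10105; (2/394821) = -1 since 394821 mod 8 = 5, so (80840/394821) = (-1)^3·(10105/394821); sign now -1
reciprocity: (10105/394821) = +1·(394821/10105) since 10105 mod 4 = 1, 394821 mod 4 = 1; sign now -1
(394821/10105) = (726/10105)   [reduce mod 10105]
726 = 2^1·363; (2/10105) = +1 since 10105 mod 8 = 1, so (726/10105) = (+1)^1·(363/10105); sign now -1
reciprocity: (363/10105) = +1·(10105/363) since 363 mod 4 = 3, 10105 mod 4 = 1; sign now -1
(10105/363) = (304/363)   [reduce mod 363]
304 = 2^4·19; (2/363) = -1 since 363 mod 8 = 3, so (304/363) = (-1)^4·(19/363); sign now -1
reciprocity: (19/363) = -1·(363/19) since 19 mod 4 = 3, 363 mod 4 = 3; sign now +1
(363/19) = (2/19)   [reduce mod 19]
2 = 2^1·1; (2/19) = -1 since 19 mod 8 = 3, so (2/19) = (-1)^1·(1/19); sign now -1
(1/19) = 1; final value = sign = -1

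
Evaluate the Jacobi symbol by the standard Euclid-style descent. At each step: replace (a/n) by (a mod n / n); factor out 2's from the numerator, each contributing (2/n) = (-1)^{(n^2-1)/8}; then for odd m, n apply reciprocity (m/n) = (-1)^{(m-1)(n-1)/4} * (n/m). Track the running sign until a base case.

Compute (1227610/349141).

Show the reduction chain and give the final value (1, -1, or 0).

(1227610/349141): 1227610 mod 349141 = 180187, so (1227610/349141) = (180187/349141)
flip (180187/349141) -> (349141/180187): both odd, 180187 mod 4 = 3, 349141 mod 4 = 1, so the flip contributes +1; sign now +1
(349141/180187): 349141 mod 180187 = 168954, so (349141/180187) = (168954/180187)
factor out 2^1: 168954 = 2^1·84477; with 180187 mod 8 = 3, (2/180187) = -1; sign now -1; continue with (84477/180187)
flip (84477/180187) -> (180187/84477): both odd, 84477 mod 4 = 1, 180187 mod 4 = 3, so the flip contributes +1; sign now -1
(180187/84477): 180187 mod 84477 = 11233, so (180187/84477) = (11233/84477)
flip (11233/84477) -> (84477/11233): both odd, 11233 mod 4 = 1, 84477 mod 4 = 1, so the flip contributes +1; sign now -1
(84477/11233): 84477 mod 11233 = 5846, so (84477/11233) = (5846/11233)
factor out 2^1: 5846 = 2^1·2923; with 11233 mod 8 = 1, (2/11233) = +1; sign now -1; continue with (2923/11233)
flip (2923/11233) -> (11233/2923): both odd, 2923 mod 4 = 3, 11233 mod 4 = 1, so the flip contributes +1; sign now -1
(11233/2923): 11233 mod 2923 = 2464, so (11233/2923) = (2464/2923)
factor out 2^5: 2464 = 2^5·77; with 2923 mod 8 = 3, (2/2923) = -1; sign now +1; continue with (77/2923)
flip (77/2923) -> (2923/77): both odd, 77 mod 4 = 1, 2923 mod 4 = 3, so the flip contributes +1; sign now +1
(2923/77): 2923 mod 77 = 74, so (2923/77) = (74/77)
factor out 2^1: 74 = 2^1·37; with 77 mod 8 = 5, (2/77) = -1; sign now -1; continue with (37/77)
flip (37/77) -> (77/37): both odd, 37 mod 4 = 1, 77 mod 4 = 1, so the flip contributes +1; sign now -1
(77/37): 77 mod 37 = 3, so (77/37) = (3/37)
flip (3/37) -> (37/3): both odd, 3 mod 4 = 3, 37 mod 4 = 1, so the flip contributes +1; sign now -1
(37/3): 37 mod 3 = 1, so (37/3) = (1/3)
reached (1/3) = 1, so the symbol is -1

-1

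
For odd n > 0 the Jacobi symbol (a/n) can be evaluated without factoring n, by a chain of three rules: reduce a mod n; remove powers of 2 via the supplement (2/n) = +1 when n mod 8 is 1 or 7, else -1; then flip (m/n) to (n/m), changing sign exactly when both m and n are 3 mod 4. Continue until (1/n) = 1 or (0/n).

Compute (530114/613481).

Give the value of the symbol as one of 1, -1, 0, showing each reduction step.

530114 = 2^1·265057; (2/613481) = +1 since 613481 mod 8 = 1, so (530114/613481) = (+1)^1·(265057/613481); sign now +1
reciprocity: (265057/613481) = +1·(613481/265057) since 265057 mod 4 = 1, 613481 mod 4 = 1; sign now +1
(613481/265057) = (83367/265057)   [reduce mod 265057]
reciprocity: (83367/265057) = +1·(265057/83367) since 83367 mod 4 = 3, 265057 mod 4 = 1; sign now +1
(265057/83367) = (14956/83367)   [reduce mod 83367]
14956 = 2^2·3739; (2/83367) = +1 since 83367 mod 8 = 7, so (14956/83367) = (+1)^2·(3739/83367); sign now +1
reciprocity: (3739/83367) = -1·(83367/3739) since 3739 mod 4 = 3, 83367 mod 4 = 3; sign now -1
(83367/3739) = (1109/3739)   [reduce mod 3739]
reciprocity: (1109/3739) = +1·(3739/1109) since 1109 mod 4 = 1, 3739 mod 4 = 3; sign now -1
(3739/1109) = (412/1109)   [reduce mod 1109]
412 = 2^2·103; (2/1109) = -1 since 1109 mod 8 = 5, so (412/1109) = (-1)^2·(103/1109); sign now -1
reciprocity: (103/1109) = +1·(1109/103) since 103 mod 4 = 3, 1109 mod 4 = 1; sign now -1
(1109/103) = (79/103)   [reduce mod 103]
reciprocity: (79/103) = -1·(103/79) since 79 mod 4 = 3, 103 mod 4 = 3; sign now +1
(103/79) = (24/79)   [reduce mod 79]
24 = 2^3·3; (2/79) = +1 since 79 mod 8 = 7, so (24/79) = (+1)^3·(3/79); sign now +1
reciprocity: (3/79) = -1·(79/3) since 3 mod 4 = 3, 79 mod 4 = 3; sign now -1
(79/3) = (1/3)   [reduce mod 3]
(1/3) = 1; final value = sign = -1

-1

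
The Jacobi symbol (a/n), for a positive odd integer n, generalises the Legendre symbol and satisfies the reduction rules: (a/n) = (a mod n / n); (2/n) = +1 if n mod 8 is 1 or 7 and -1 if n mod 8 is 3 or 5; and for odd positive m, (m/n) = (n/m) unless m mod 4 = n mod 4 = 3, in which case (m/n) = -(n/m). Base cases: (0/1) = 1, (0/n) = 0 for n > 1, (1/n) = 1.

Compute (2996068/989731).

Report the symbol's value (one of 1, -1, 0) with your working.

0

(2996068/989731): 2996068 mod 989731 = 26875, so (2996068/989731) = (26875/989731)
flip (26875/989731) -> (989731/26875): both odd, 26875 mod 4 = 3, 989731 mod 4 = 3, so the flip contributes -1; sign now -1
(989731/26875): 989731 mod 26875 = 22231, so (989731/26875) = (22231/26875)
flip (22231/26875) -> (26875/22231): both odd, 22231 mod 4 = 3, 26875 mod 4 = 3, so the flip contributes -1; sign now +1
(26875/22231): 26875 mod 22231 = 4644, so (26875/22231) = (4644/22231)
factor out 2^2: 4644 = 2^2·1161; with 22231 mod 8 = 7, (2/22231) = +1; sign now +1; continue with (1161/22231)
flip (1161/22231) -> (22231/1161): both odd, 1161 mod 4 = 1, 22231 mod 4 = 3, so the flip contributes +1; sign now +1
(22231/1161): 22231 mod 1161 = 172, so (22231/1161) = (172/1161)
factor out 2^2: 172 = 2^2·43; with 1161 mod 8 = 1, (2/1161) = +1; sign now +1; continue with (43/1161)
flip (43/1161) -> (1161/43): both odd, 43 mod 4 = 3, 1161 mod 4 = 1, so the flip contributes +1; sign now +1
(1161/43): 1161 mod 43 = 0, so (1161/43) = (0/43)
reached (0/43); gcd(a, n) > 1, so (0/43) = 0 and the symbol is 0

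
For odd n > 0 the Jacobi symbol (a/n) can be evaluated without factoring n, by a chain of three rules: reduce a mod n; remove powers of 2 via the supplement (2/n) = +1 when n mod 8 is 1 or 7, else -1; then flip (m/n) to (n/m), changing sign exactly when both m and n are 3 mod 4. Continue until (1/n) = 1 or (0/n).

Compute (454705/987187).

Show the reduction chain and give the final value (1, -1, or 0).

1

flip (454705/987187) -> (987187/454705): both odd, 454705 mod 4 = 1, 987187 mod 4 = 3, so the flip contributes +1; sign now +1
(987187/454705): 987187 mod 454705 = 77777, so (987187/454705) = (77777/454705)
flip (77777/454705) -> (454705/77777): both odd, 77777 mod 4 = 1, 454705 mod 4 = 1, so the flip contributes +1; sign now +1
(454705/77777): 454705 mod 77777 = 65820, so (454705/77777) = (65820/77777)
factor out 2^2: 65820 = 2^2·16455; with 77777 mod 8 = 1, (2/77777) = +1; sign now +1; continue with (16455/77777)
flip (16455/77777) -> (77777/16455): both odd, 16455 mod 4 = 3, 77777 mod 4 = 1, so the flip contributes +1; sign now +1
(77777/16455): 77777 mod 16455 = 11957, so (77777/16455) = (11957/16455)
flip (11957/16455) -> (16455/11957): both odd, 11957 mod 4 = 1, 16455 mod 4 = 3, so the flip contributes +1; sign now +1
(16455/11957): 16455 mod 11957 = 4498, so (16455/11957) = (4498/11957)
factor out 2^1: 4498 = 2^1·2249; with 11957 mod 8 = 5, (2/11957) = -1; sign now -1; continue with (2249/11957)
flip (2249/11957) -> (11957/2249): both odd, 2249 mod 4 = 1, 11957 mod 4 = 1, so the flip contributes +1; sign now -1
(11957/2249): 11957 mod 2249 = 712, so (11957/2249) = (712/2249)
factor out 2^3: 712 = 2^3·89; with 2249 mod 8 = 1, (2/2249) = +1; sign now -1; continue with (89/2249)
flip (89/2249) -> (2249/89): both odd, 89 mod 4 = 1, 2249 mod 4 = 1, so the flip contributes +1; sign now -1
(2249/89): 2249 mod 89 = 24, so (2249/89) = (24/89)
factor out 2^3: 24 = 2^3·3; with 89 mod 8 = 1, (2/89) = +1; sign now -1; continue with (3/89)
flip (3/89) -> (89/3): both odd, 3 mod 4 = 3, 89 mod 4 = 1, so the flip contributes +1; sign now -1
(89/3): 89 mod 3 = 2, so (89/3) = (2/3)
factor out 2^1: 2 = 2^1·1; with 3 mod 8 = 3, (2/3) = -1; sign now +1; continue with (1/3)
reached (1/3) = 1, so the symbol is +1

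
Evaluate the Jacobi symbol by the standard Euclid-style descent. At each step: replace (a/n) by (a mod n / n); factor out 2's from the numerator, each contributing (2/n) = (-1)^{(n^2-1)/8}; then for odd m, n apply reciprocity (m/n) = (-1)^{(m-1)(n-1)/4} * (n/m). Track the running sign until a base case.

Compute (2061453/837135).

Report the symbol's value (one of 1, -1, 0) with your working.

(2061453/837135) = (387183/837135)   [reduce mod 837135]
reciprocity: (387183/837135) = -1·(837135/387183) since 387183 mod 4 = 3, 837135 mod 4 = 3; sign now -1
(837135/387183) = (62769/387183)   [reduce mod 387183]
reciprocity: (62769/387183) = +1·(387183/62769) since 62769 mod 4 = 1, 387183 mod 4 = 3; sign now -1
(387183/62769) = (10569/62769)   [reduce mod 62769]
reciprocity: (10569/62769) = +1·(62769/10569) since 10569 mod 4 = 1, 62769 mod 4 = 1; sign now -1
(62769/10569) = (9924/10569)   [reduce mod 10569]
9924 = 2^2·2481; (2/10569) = +1 since 10569 mod 8 = 1, so (9924/10569) = (+1)^2·(2481/10569); sign now -1
reciprocity: (2481/10569) = +1·(10569/2481) since 2481 mod 4 = 1, 10569 mod 4 = 1; sign now -1
(10569/2481) = (645/2481)   [reduce mod 2481]
reciprocity: (645/2481) = +1·(2481/645) since 645 mod 4 = 1, 2481 mod 4 = 1; sign now -1
(2481/645) = (546/645)   [reduce mod 645]
546 = 2^1·273; (2/645) = -1 since 645 mod 8 = 5, so (546/645) = (-1)^1·(273/645); sign now +1
reciprocity: (273/645) = +1·(645/273) since 273 mod 4 = 1, 645 mod 4 = 1; sign now +1
(645/273) = (99/273)   [reduce mod 273]
reciprocity: (99/273) = +1·(273/99) since 99 mod 4 = 3, 273 mod 4 = 1; sign now +1
(273/99) = (75/99)   [reduce mod 99]
reciprocity: (75/99) = -1·(99/75) since 75 mod 4 = 3, 99 mod 4 = 3; sign now -1
(99/75) = (24/75)   [reduce mod 75]
24 = 2^3·3; (2/75) = -1 since 75 mod 8 = 3, so (24/75) = (-1)^3·(3/75); sign now +1
reciprocity: (3/75) = -1·(75/3) since 3 mod 4 = 3, 75 mod 4 = 3; sign now -1
(75/3) = (0/3)   [reduce mod 3]
(0/3) = 0   [gcd(a, n) > 1]; final value = 0

0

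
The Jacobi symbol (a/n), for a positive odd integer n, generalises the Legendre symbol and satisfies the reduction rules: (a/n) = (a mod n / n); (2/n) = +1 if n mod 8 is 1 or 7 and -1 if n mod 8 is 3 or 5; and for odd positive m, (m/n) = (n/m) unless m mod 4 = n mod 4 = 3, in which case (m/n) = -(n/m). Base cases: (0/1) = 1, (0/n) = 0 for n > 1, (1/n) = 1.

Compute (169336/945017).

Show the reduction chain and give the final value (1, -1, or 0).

169336 = 2^3·21167; (2/945017) = +1 since 945017 mod 8 = 1, so (169336/945017) = (+1)^3·(21167/945017); sign now +1
reciprocity: (21167/945017) = +1·(945017/21167) since 21167 mod 4 = 3, 945017 mod 4 = 1; sign now +1
(945017/21167) = (13669/21167)   [reduce mod 21167]
reciprocity: (13669/21167) = +1·(21167/13669) since 13669 mod 4 = 1, 21167 mod 4 = 3; sign now +1
(21167/13669) = (7498/13669)   [reduce mod 13669]
7498 = 2^1·3749; (2/13669) = -1 since 13669 mod 8 = 5, so (7498/13669) = (-1)^1·(3749/13669); sign now -1
reciprocity: (3749/13669) = +1·(13669/3749) since 3749 mod 4 = 1, 13669 mod 4 = 1; sign now -1
(13669/3749) = (2422/3749)   [reduce mod 3749]
2422 = 2^1·1211; (2/3749) = -1 since 3749 mod 8 = 5, so (2422/3749) = (-1)^1·(1211/3749); sign now +1
reciprocity: (1211/3749) = +1·(3749/1211) since 1211 mod 4 = 3, 3749 mod 4 = 1; sign now +1
(3749/1211) = (116/1211)   [reduce mod 1211]
116 = 2^2·29; (2/1211) = -1 since 1211 mod 8 = 3, so (116/1211) = (-1)^2·(29/1211); sign now +1
reciprocity: (29/1211) = +1·(1211/29) since 29 mod 4 = 1, 1211 mod 4 = 3; sign now +1
(1211/29) = (22/29)   [reduce mod 29]
22 = 2^1·11; (2/29) = -1 since 29 mod 8 = 5, so (22/29) = (-1)^1·(11/29); sign now -1
reciprocity: (11/29) = +1·(29/11) since 11 mod 4 = 3, 29 mod 4 = 1; sign now -1
(29/11) = (7/11)   [reduce mod 11]
reciprocity: (7/11) = -1·(11/7) since 7 mod 4 = 3, 11 mod 4 = 3; sign now +1
(11/7) = (4/7)   [reduce mod 7]
4 = 2^2·1; (2/7) = +1 since 7 mod 8 = 7, so (4/7) = (+1)^2·(1/7); sign now +1
(1/7) = 1; final value = sign = +1

1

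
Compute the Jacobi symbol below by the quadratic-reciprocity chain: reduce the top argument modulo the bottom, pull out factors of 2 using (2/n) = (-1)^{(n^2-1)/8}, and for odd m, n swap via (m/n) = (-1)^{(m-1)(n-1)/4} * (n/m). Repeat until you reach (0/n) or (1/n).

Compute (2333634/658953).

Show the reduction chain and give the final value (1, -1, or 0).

(2333634/658953): 2333634 mod 658953 = 356775, so (2333634/658953) = (356775/658953)
flip (356775/658953) -> (658953/356775): both odd, 356775 mod 4 = 3, 658953 mod 4 = 1, so the flip contributes +1; sign now +1
(658953/356775): 658953 mod 356775 = 302178, so (658953/356775) = (302178/356775)
factor out 2^1: 302178 = 2^1·151089; with 356775 mod 8 = 7, (2/356775) = +1; sign now +1; continue with (151089/356775)
flip (151089/356775) -> (356775/151089): both odd, 151089 mod 4 = 1, 356775 mod 4 = 3, so the flip contributes +1; sign now +1
(356775/151089): 356775 mod 151089 = 54597, so (356775/151089) = (54597/151089)
flip (54597/151089) -> (151089/54597): both odd, 54597 mod 4 = 1, 151089 mod 4 = 1, so the flip contributes +1; sign now +1
(151089/54597): 151089 mod 54597 = 41895, so (151089/54597) = (41895/54597)
flip (41895/54597) -> (54597/41895): both odd, 41895 mod 4 = 3, 54597 mod 4 = 1, so the flip contributes +1; sign now +1
(54597/41895): 54597 mod 41895 = 12702, so (54597/41895) = (12702/41895)
factor out 2^1: 12702 = 2^1·6351; with 41895 mod 8 = 7, (2/41895) = +1; sign now +1; continue with (6351/41895)
flip (6351/41895) -> (41895/6351): both odd, 6351 mod 4 = 3, 41895 mod 4 = 3, so the flip contributes -1; sign now -1
(41895/6351): 41895 mod 6351 = 3789, so (41895/6351) = (3789/6351)
flip (3789/6351) -> (6351/3789): both odd, 3789 mod 4 = 1, 6351 mod 4 = 3, so the flip contributes +1; sign now -1
(6351/3789): 6351 mod 3789 = 2562, so (6351/3789) = (2562/3789)
factor out 2^1: 2562 = 2^1·1281; with 3789 mod 8 = 5, (2/3789) = -1; sign now +1; continue with (1281/3789)
flip (1281/3789) -> (3789/1281): both odd, 1281 mod 4 = 1, 3789 mod 4 = 1, so the flip contributes +1; sign now +1
(3789/1281): 3789 mod 1281 = 1227, so (3789/1281) = (1227/1281)
flip (1227/1281) -> (1281/1227): both odd, 1227 mod 4 = 3, 1281 mod 4 = 1, so the flip contributes +1; sign now +1
(1281/1227): 1281 mod 1227 = 54, so (1281/1227) = (54/1227)
factor out 2^1: 54 = 2^1·27; with 1227 mod 8 = 3, (2/1227) = -1; sign now -1; continue with (27/1227)
flip (27/1227) -> (1227/27): both odd, 27 mod 4 = 3, 1227 mod 4 = 3, so the flip contributes -1; sign now +1
(1227/27): 1227 mod 27 = 12, so (1227/27) = (12/27)
factor out 2^2: 12 = 2^2·3; with 27 mod 8 = 3, (2/27) = -1; sign now +1; continue with (3/27)
flip (3/27) -> (27/3): both odd, 3 mod 4 = 3, 27 mod 4 = 3, so the flip contributes -1; sign now -1
(27/3): 27 mod 3 = 0, so (27/3) = (0/3)
reached (0/3); gcd(a, n) > 1, so (0/3) = 0 and the symbol is 0

0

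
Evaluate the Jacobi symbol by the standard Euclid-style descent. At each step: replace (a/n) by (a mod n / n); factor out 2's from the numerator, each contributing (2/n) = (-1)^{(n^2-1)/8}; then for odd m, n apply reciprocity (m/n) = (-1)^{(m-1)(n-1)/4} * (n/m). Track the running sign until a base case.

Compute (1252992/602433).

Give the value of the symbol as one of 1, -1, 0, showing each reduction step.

(1252992/602433) = (48126/602433)   [reduce mod 602433]
48126 = 2^1·24063; (2/602433) = +1 since 602433 mod 8 = 1, so (48126/602433) = (+1)^1·(24063/602433); sign now +1
reciprocity: (24063/602433) = +1·(602433/24063) since 24063 mod 4 = 3, 602433 mod 4 = 1; sign now +1
(602433/24063) = (858/24063)   [reduce mod 24063]
858 = 2^1·429; (2/24063) = +1 since 24063 mod 8 = 7, so (858/24063) = (+1)^1·(429/24063); sign now +1
reciprocity: (429/24063) = +1·(24063/429) since 429 mod 4 = 1, 24063 mod 4 = 3; sign now +1
(24063/429) = (39/429)   [reduce mod 429]
reciprocity: (39/429) = +1·(429/39) since 39 mod 4 = 3, 429 mod 4 = 1; sign now +1
(429/39) = (0/39)   [reduce mod 39]
(0/39) = 0   [gcd(a, n) > 1]; final value = 0

0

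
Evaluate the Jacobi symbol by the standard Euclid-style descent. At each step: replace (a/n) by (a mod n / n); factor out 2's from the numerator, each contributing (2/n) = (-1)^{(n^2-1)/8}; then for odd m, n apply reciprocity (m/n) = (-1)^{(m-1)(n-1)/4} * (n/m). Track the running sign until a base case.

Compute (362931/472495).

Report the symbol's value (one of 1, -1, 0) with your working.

1

flip (362931/472495) -> (472495/362931): both odd, 362931 mod 4 = 3, 472495 mod 4 = 3, so the flip contributes -1; sign now -1
(472495/362931): 472495 mod 362931 = 109564, so (472495/362931) = (109564/362931)
factor out 2^2: 109564 = 2^2·27391; with 362931 mod 8 = 3, (2/362931) = -1; sign now -1; continue with (27391/362931)
flip (27391/362931) -> (362931/27391): both odd, 27391 mod 4 = 3, 362931 mod 4 = 3, so the flip contributes -1; sign now +1
(362931/27391): 362931 mod 27391 = 6848, so (362931/27391) = (6848/27391)
factor out 2^6: 6848 = 2^6·107; with 27391 mod 8 = 7, (2/27391) = +1; sign now +1; continue with (107/27391)
flip (107/27391) -> (27391/107): both odd, 107 mod 4 = 3, 27391 mod 4 = 3, so the flip contributes -1; sign now -1
(27391/107): 27391 mod 107 = 106, so (27391/107) = (106/107)
factor out 2^1: 106 = 2^1·53; with 107 mod 8 = 3, (2/107) = -1; sign now +1; continue with (53/107)
flip (53/107) -> (107/53): both odd, 53 mod 4 = 1, 107 mod 4 = 3, so the flip contributes +1; sign now +1
(107/53): 107 mod 53 = 1, so (107/53) = (1/53)
reached (1/53) = 1, so the symbol is +1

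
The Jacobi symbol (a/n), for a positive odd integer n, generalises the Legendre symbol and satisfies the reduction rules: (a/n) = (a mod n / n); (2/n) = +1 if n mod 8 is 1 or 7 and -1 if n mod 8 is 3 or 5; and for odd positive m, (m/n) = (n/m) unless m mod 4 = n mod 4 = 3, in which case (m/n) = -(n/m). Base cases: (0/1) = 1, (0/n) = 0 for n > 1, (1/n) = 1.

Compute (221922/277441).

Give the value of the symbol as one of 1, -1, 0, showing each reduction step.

1

factor out 2^1: 221922 = 2^1·110961; with 277441 mod 8 = 1, (2/277441) = +1; sign now +1; continue with (110961/277441)
flip (110961/277441) -> (277441/110961): both odd, 110961 mod 4 = 1, 277441 mod 4 = 1, so the flip contributes +1; sign now +1
(277441/110961): 277441 mod 110961 = 55519, so (277441/110961) = (55519/110961)
flip (55519/110961) -> (110961/55519): both odd, 55519 mod 4 = 3, 110961 mod 4 = 1, so the flip contributes +1; sign now +1
(110961/55519): 110961 mod 55519 = 55442, so (110961/55519) = (55442/55519)
factor out 2^1: 55442 = 2^1·27721; with 55519 mod 8 = 7, (2/55519) = +1; sign now +1; continue with (27721/55519)
flip (27721/55519) -> (55519/27721): both odd, 27721 mod 4 = 1, 55519 mod 4 = 3, so the flip contributes +1; sign now +1
(55519/27721): 55519 mod 27721 = 77, so (55519/27721) = (77/27721)
flip (77/27721) -> (27721/77): both odd, 77 mod 4 = 1, 27721 mod 4 = 1, so the flip contributes +1; sign now +1
(27721/77): 27721 mod 77 = 1, so (27721/77) = (1/77)
reached (1/77) = 1, so the symbol is +1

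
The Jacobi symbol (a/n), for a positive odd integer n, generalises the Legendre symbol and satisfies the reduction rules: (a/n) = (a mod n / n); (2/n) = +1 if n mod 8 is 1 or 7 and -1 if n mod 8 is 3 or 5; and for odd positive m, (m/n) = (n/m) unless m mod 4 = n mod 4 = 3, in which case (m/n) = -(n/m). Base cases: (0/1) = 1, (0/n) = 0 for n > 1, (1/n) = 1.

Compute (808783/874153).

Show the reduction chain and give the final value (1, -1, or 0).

1

reciprocity: (808783/874153) = +1·(874153/808783) since 808783 mod 4 = 3, 874153 mod 4 = 1; sign now +1
(874153/808783) = (65370/808783)   [reduce mod 808783]
65370 = 2^1·32685; (2/808783) = +1 since 808783 mod 8 = 7, so (65370/808783) = (+1)^1·(32685/808783); sign now +1
reciprocity: (32685/808783) = +1·(808783/32685) since 32685 mod 4 = 1, 808783 mod 4 = 3; sign now +1
(808783/32685) = (24343/32685)   [reduce mod 32685]
reciprocity: (24343/32685) = +1·(32685/24343) since 24343 mod 4 = 3, 32685 mod 4 = 1; sign now +1
(32685/24343) = (8342/24343)   [reduce mod 24343]
8342 = 2^1·4171; (2/24343) = +1 since 24343 mod 8 = 7, so (8342/24343) = (+1)^1·(4171/24343); sign now +1
reciprocity: (4171/24343) = -1·(24343/4171) since 4171 mod 4 = 3, 24343 mod 4 = 3; sign now -1
(24343/4171) = (3488/4171)   [reduce mod 4171]
3488 = 2^5·109; (2/4171) = -1 since 4171 mod 8 = 3, so (3488/4171) = (-1)^5·(109/4171); sign now +1
reciprocity: (109/4171) = +1·(4171/109) since 109 mod 4 = 1, 4171 mod 4 = 3; sign now +1
(4171/109) = (29/109)   [reduce mod 109]
reciprocity: (29/109) = +1·(109/29) since 29 mod 4 = 1, 109 mod 4 = 1; sign now +1
(109/29) = (22/29)   [reduce mod 29]
22 = 2^1·11; (2/29) = -1 since 29 mod 8 = 5, so (22/29) = (-1)^1·(11/29); sign now -1
reciprocity: (11/29) = +1·(29/11) since 11 mod 4 = 3, 29 mod 4 = 1; sign now -1
(29/11) = (7/11)   [reduce mod 11]
reciprocity: (7/11) = -1·(11/7) since 7 mod 4 = 3, 11 mod 4 = 3; sign now +1
(11/7) = (4/7)   [reduce mod 7]
4 = 2^2·1; (2/7) = +1 since 7 mod 8 = 7, so (4/7) = (+1)^2·(1/7); sign now +1
(1/7) = 1; final value = sign = +1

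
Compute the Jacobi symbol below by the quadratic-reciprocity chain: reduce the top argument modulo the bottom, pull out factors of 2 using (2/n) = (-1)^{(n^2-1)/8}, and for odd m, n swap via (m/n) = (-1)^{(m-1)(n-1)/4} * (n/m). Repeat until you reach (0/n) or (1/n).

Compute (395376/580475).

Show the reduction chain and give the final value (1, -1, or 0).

factor out 2^4: 395376 = 2^4·24711; with 580475 mod 8 = 3, (2/580475) = -1; sign now +1; continue with (24711/580475)
flip (24711/580475) -> (580475/24711): both odd, 24711 mod 4 = 3, 580475 mod 4 = 3, so the flip contributes -1; sign now -1
(580475/24711): 580475 mod 24711 = 12122, so (580475/24711) = (12122/24711)
factor out 2^1: 12122 = 2^1·6061; with 24711 mod 8 = 7, (2/24711) = +1; sign now -1; continue with (6061/24711)
flip (6061/24711) -> (24711/6061): both odd, 6061 mod 4 = 1, 24711 mod 4 = 3, so the flip contributes +1; sign now -1
(24711/6061): 24711 mod 6061 = 467, so (24711/6061) = (467/6061)
flip (467/6061) -> (6061/467): both odd, 467 mod 4 = 3, 6061 mod 4 = 1, so the flip contributes +1; sign now -1
(6061/467): 6061 mod 467 = 457, so (6061/467) = (457/467)
flip (457/467) -> (467/457): both odd, 457 mod 4 = 1, 467 mod 4 = 3, so the flip contributes +1; sign now -1
(467/457): 467 mod 457 = 10, so (467/457) = (10/457)
factor out 2^1: 10 = 2^1·5; with 457 mod 8 = 1, (2/457) = +1; sign now -1; continue with (5/457)
flip (5/457) -> (457/5): both odd, 5 mod 4 = 1, 457 mod 4 = 1, so the flip contributes +1; sign now -1
(457/5): 457 mod 5 = 2, so (457/5) = (2/5)
factor out 2^1: 2 = 2^1·1; with 5 mod 8 = 5, (2/5) = -1; sign now +1; continue with (1/5)
reached (1/5) = 1, so the symbol is +1

1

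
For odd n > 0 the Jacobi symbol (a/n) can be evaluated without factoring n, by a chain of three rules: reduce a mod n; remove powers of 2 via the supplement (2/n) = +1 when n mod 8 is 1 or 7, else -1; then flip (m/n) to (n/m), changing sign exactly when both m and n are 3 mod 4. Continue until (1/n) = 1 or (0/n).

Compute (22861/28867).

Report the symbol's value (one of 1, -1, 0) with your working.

-1

flip (22861/28867) -> (28867/22861): both odd, 22861 mod 4 = 1, 28867 mod 4 = 3, so the flip contributes +1; sign now +1
(28867/22861): 28867 mod 22861 = 6006, so (28867/22861) = (6006/22861)
factor out 2^1: 6006 = 2^1·3003; with 22861 mod 8 = 5, (2/22861) = -1; sign now -1; continue with (3003/22861)
flip (3003/22861) -> (22861/3003): both odd, 3003 mod 4 = 3, 22861 mod 4 = 1, so the flip contributes +1; sign now -1
(22861/3003): 22861 mod 3003 = 1840, so (22861/3003) = (1840/3003)
factor out 2^4: 1840 = 2^4·115; with 3003 mod 8 = 3, (2/3003) = -1; sign now -1; continue with (115/3003)
flip (115/3003) -> (3003/115): both odd, 115 mod 4 = 3, 3003 mod 4 = 3, so the flip contributes -1; sign now +1
(3003/115): 3003 mod 115 = 13, so (3003/115) = (13/115)
flip (13/115) -> (115/13): both odd, 13 mod 4 = 1, 115 mod 4 = 3, so the flip contributes +1; sign now +1
(115/13): 115 mod 13 = 11, so (115/13) = (11/13)
flip (11/13) -> (13/11): both odd, 11 mod 4 = 3, 13 mod 4 = 1, so the flip contributes +1; sign now +1
(13/11): 13 mod 11 = 2, so (13/11) = (2/11)
factor out 2^1: 2 = 2^1·1; with 11 mod 8 = 3, (2/11) = -1; sign now -1; continue with (1/11)
reached (1/11) = 1, so the symbol is -1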